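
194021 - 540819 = -346798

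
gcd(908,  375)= 1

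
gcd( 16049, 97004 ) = 1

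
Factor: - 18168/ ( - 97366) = 9084/48683 = 2^2*3^1*89^( - 1)*547^( - 1)*757^1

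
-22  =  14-36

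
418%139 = 1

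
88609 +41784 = 130393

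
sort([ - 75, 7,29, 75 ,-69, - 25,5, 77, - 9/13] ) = [ - 75,-69,  -  25, - 9/13, 5, 7, 29, 75, 77 ]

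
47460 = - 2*( - 23730)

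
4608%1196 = 1020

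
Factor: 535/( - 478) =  - 2^ ( - 1 )*5^1*107^1 * 239^( - 1) 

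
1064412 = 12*88701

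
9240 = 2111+7129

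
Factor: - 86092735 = -5^1 *29^1*31^1*107^1*179^1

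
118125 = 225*525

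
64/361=64/361 = 0.18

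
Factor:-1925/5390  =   -2^( - 1)*5^1*7^(- 1)  =  - 5/14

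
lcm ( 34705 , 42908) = 2359940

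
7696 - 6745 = 951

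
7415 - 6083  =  1332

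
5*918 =4590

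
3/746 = 3/746 = 0.00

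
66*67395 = 4448070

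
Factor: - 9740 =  - 2^2 * 5^1*487^1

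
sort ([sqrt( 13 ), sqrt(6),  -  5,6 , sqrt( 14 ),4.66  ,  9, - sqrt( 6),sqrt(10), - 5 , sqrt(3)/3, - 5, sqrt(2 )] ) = [-5, - 5, - 5, - sqrt(6), sqrt(3 ) /3,sqrt(2), sqrt( 6),sqrt(10), sqrt(13 ),  sqrt( 14), 4.66 , 6,9]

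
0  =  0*7950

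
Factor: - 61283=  - 61283^1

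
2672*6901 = 18439472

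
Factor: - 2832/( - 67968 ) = 1/24 = 2^( - 3 )*3^( - 1 )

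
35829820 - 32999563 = 2830257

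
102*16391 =1671882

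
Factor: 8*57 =2^3*3^1 *19^1 = 456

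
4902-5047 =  - 145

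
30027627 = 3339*8993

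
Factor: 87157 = 7^1*12451^1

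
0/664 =0  =  0.00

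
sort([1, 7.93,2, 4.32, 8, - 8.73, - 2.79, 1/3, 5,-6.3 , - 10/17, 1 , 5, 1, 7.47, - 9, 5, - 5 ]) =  [ - 9,  -  8.73, - 6.3, - 5,  -  2.79, - 10/17, 1/3, 1, 1,1,  2, 4.32,5, 5, 5, 7.47, 7.93, 8 ]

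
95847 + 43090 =138937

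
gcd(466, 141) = 1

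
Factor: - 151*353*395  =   - 5^1*79^1*151^1*353^1 = - 21054685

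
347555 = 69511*5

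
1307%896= 411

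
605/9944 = 55/904   =  0.06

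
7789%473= 221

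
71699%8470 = 3939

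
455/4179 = 65/597 = 0.11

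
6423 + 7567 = 13990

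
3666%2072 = 1594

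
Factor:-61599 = - 3^1*20533^1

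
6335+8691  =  15026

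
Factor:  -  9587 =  - 9587^1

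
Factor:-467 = -467^1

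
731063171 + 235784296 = 966847467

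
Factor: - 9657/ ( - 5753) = 3^2 * 11^ ( - 1) * 29^1*37^1*523^( - 1)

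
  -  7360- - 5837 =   -  1523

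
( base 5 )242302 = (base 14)3445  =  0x2375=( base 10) 9077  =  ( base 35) 7EC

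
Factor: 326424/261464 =201/161 = 3^1*7^(-1)*23^( - 1 )*67^1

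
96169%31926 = 391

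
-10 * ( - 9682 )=96820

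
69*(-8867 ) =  - 611823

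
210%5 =0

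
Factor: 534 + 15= 549= 3^2 * 61^1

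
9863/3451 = 2 + 423/493=2.86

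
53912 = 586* 92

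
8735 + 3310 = 12045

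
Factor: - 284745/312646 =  - 2^(-1)*3^1 * 5^1 * 41^1*223^( - 1)*463^1 * 701^( - 1) 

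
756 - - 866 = 1622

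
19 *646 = 12274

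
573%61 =24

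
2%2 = 0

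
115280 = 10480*11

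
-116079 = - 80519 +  - 35560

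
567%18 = 9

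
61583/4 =15395 + 3/4= 15395.75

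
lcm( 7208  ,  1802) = 7208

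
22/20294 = 11/10147  =  0.00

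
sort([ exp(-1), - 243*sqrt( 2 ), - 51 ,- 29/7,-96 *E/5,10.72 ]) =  [ - 243*sqrt(2 ), - 96 * E/5, - 51, - 29/7,exp( - 1), 10.72]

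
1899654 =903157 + 996497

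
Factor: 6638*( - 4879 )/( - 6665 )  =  32386802/6665 =2^1*5^( - 1)*7^1*17^1*31^(-1)*41^1*43^( - 1)*3319^1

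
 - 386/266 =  - 2 + 73/133 = - 1.45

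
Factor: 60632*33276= 2017590432   =  2^5*3^1* 11^1*13^1*47^1 * 53^1*59^1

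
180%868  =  180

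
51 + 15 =66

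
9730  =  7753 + 1977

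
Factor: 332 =2^2*83^1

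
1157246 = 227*5098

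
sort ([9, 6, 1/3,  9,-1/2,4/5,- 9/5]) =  [-9/5,  -  1/2, 1/3, 4/5, 6,  9, 9]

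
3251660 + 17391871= 20643531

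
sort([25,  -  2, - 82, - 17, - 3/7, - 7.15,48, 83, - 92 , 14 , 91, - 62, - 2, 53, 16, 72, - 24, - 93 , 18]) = [ - 93, - 92,-82, - 62, - 24, - 17, - 7.15, - 2 , - 2, - 3/7 , 14, 16, 18, 25, 48, 53, 72, 83,91]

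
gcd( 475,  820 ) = 5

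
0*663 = 0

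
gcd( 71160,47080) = 40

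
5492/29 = 189+11/29 = 189.38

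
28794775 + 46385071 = 75179846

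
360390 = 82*4395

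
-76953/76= -76953/76 =- 1012.54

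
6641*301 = 1998941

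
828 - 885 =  -57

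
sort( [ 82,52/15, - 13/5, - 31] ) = [ - 31, - 13/5,52/15, 82]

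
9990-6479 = 3511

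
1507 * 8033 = 12105731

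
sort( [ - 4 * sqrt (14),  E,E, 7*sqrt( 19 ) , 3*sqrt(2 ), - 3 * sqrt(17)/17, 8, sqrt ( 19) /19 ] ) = [ - 4* sqrt(14 ), - 3*sqrt(17 )/17 , sqrt( 19 )/19,  E, E,3*sqrt( 2 ), 8, 7*sqrt( 19)]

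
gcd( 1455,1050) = 15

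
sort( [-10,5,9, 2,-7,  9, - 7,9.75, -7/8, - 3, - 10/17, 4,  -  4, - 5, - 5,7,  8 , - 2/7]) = [ - 10, - 7, - 7, - 5, - 5,-4,-3,  -  7/8 ,  -  10/17, - 2/7,  2, 4,5,7,8,9, 9, 9.75]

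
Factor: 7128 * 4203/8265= 2^3*3^5* 5^(- 1) * 11^1*19^( - 1 )*29^( - 1)*467^1 = 9986328/2755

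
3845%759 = 50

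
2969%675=269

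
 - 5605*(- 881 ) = 4938005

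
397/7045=397/7045 = 0.06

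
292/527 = 292/527 =0.55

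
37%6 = 1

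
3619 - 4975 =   -  1356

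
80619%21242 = 16893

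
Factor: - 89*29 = -29^1*89^1 = -2581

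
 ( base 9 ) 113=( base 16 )5D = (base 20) 4D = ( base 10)93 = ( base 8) 135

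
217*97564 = 21171388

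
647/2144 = 647/2144 = 0.30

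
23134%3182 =860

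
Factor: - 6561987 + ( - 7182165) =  - 2^3*3^2*190891^1=- 13744152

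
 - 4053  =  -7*579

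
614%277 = 60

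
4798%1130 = 278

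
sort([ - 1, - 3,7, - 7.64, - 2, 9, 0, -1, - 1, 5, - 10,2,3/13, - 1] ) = [ - 10,  -  7.64, -3, - 2, - 1, - 1, - 1, - 1, 0,3/13 , 2,  5, 7, 9 ]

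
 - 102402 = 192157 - 294559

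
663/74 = 663/74= 8.96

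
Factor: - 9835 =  - 5^1*7^1*281^1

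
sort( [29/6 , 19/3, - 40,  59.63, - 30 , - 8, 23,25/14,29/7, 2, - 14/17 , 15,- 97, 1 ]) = [ - 97,-40, - 30,-8, - 14/17, 1,  25/14,2, 29/7,29/6 , 19/3, 15  ,  23,59.63 ] 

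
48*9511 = 456528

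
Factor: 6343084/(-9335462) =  - 3171542/4667731=- 2^1*11^1*144161^1*4667731^ (  -  1) 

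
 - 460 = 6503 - 6963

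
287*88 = 25256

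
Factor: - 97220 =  - 2^2*5^1 * 4861^1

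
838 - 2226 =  - 1388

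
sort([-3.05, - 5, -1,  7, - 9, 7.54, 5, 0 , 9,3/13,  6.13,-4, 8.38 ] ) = [ - 9, - 5, - 4, - 3.05, - 1 , 0, 3/13,5, 6.13,7,7.54, 8.38 , 9 ]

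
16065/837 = 595/31 = 19.19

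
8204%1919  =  528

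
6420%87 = 69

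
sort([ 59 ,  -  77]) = [ -77,59 ]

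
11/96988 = 11/96988  =  0.00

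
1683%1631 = 52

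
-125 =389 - 514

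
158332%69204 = 19924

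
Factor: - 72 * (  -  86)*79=2^4*3^2*43^1 * 79^1= 489168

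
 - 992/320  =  -4 + 9/10 = -3.10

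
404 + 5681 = 6085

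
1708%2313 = 1708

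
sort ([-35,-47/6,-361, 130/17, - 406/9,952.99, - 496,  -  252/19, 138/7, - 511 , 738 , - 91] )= [ - 511, - 496,-361 , - 91,  -  406/9,-35, - 252/19, - 47/6, 130/17, 138/7,738,952.99 ] 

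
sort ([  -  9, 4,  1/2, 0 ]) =[ - 9, 0, 1/2 , 4]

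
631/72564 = 631/72564 = 0.01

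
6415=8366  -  1951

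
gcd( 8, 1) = 1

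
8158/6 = 1359 + 2/3=1359.67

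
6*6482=38892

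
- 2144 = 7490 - 9634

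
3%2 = 1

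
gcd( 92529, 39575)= 1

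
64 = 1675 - 1611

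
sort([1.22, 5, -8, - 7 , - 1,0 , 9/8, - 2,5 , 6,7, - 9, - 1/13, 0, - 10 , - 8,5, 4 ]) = [ - 10,  -  9, - 8, - 8, - 7, - 2, - 1, - 1/13, 0, 0, 9/8 , 1.22, 4 , 5, 5,  5,6, 7 ] 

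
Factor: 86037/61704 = 28679/20568 = 2^( - 3)*3^( - 1 )*7^1*17^1*241^1*857^( - 1 ) 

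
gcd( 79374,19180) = 2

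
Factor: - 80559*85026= -2^1*3^3*37^1*383^1 * 8951^1 = - 6849609534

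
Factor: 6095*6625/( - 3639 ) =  - 3^( - 1)*5^4*23^1*53^2 *1213^(-1) = - 40379375/3639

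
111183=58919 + 52264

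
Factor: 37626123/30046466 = 2^( - 1)*3^1*761^1*1609^(-1)*9337^( - 1)*16481^1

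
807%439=368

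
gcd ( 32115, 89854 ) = 1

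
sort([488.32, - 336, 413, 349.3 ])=[ - 336,349.3,413, 488.32]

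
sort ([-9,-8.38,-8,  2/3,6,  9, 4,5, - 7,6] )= [ - 9,-8.38, - 8, - 7,  2/3,4,5, 6 , 6,9]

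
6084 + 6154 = 12238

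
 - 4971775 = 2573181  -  7544956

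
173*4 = 692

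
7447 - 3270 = 4177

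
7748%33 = 26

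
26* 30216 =785616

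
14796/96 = 154 + 1/8= 154.12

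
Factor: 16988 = 2^2 * 31^1* 137^1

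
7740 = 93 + 7647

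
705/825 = 47/55 = 0.85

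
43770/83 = 43770/83 = 527.35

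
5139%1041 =975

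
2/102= 1/51 =0.02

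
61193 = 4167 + 57026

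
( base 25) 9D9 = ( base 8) 13507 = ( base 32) 5q7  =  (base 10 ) 5959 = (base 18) 1071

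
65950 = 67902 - 1952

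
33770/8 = 16885/4 = 4221.25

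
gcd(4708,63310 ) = 2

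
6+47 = 53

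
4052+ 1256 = 5308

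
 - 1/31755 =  - 1+31754/31755 = - 0.00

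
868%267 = 67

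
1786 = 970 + 816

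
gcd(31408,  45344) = 208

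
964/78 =12 + 14/39  =  12.36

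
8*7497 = 59976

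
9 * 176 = 1584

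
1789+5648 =7437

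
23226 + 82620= 105846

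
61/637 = 61/637 = 0.10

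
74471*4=297884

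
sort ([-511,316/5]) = [ - 511,316/5]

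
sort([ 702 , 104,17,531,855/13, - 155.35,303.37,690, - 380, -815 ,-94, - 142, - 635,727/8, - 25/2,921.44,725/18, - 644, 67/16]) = [ - 815 , - 644,-635, - 380,-155.35,-142, - 94, - 25/2, 67/16,17, 725/18,855/13 , 727/8,  104,303.37,531,690,702,921.44 ]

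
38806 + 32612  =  71418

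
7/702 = 7/702  =  0.01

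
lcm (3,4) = 12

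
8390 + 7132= 15522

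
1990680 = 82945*24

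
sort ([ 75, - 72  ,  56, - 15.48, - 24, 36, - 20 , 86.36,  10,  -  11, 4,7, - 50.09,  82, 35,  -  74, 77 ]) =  [ - 74, - 72, - 50.09, - 24,  -  20 , - 15.48, - 11, 4, 7,10, 35,36,56, 75, 77,82,86.36 ]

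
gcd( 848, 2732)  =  4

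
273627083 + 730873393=1004500476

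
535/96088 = 535/96088 = 0.01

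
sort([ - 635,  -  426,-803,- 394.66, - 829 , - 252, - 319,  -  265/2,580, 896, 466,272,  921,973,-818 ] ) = [ - 829, - 818, - 803, - 635, - 426, - 394.66, - 319, - 252, - 265/2,272,466  ,  580,896,921 , 973]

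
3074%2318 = 756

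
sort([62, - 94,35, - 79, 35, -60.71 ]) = [ - 94, - 79,  -  60.71, 35, 35,  62] 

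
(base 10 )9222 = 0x2406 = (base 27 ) chf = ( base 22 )j14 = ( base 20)1312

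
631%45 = 1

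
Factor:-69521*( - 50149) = 3486408629 = 11^1*19^1*47^1*97^1*3659^1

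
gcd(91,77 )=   7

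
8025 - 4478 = 3547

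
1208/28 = 302/7=43.14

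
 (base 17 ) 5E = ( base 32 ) 33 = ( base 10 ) 99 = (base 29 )3C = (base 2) 1100011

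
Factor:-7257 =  - 3^1*41^1*59^1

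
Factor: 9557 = 19^1 * 503^1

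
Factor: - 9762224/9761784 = -1220278/1220223 = - 2^1*3^(  -  1 )*37^(-1)*503^1 *1213^1 *10993^( - 1 )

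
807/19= 807/19  =  42.47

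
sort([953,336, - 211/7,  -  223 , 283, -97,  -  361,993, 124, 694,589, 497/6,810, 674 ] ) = [ -361, - 223, - 97,-211/7,497/6, 124, 283, 336, 589, 674, 694,  810,953,993]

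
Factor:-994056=  -  2^3*3^1 * 7^1*61^1*97^1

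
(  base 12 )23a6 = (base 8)7656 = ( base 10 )4014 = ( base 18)C70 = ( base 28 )53A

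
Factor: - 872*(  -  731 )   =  2^3*17^1*43^1*109^1=637432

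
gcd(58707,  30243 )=1779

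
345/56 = 345/56  =  6.16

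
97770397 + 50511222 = 148281619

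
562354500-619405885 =  -  57051385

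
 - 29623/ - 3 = 9874 + 1/3=9874.33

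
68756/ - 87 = -791 + 61/87  =  -  790.30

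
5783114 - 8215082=- 2431968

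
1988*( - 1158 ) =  - 2302104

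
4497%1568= 1361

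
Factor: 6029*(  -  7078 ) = -42673262 = -2^1*3539^1 * 6029^1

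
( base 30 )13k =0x3f2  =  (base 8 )1762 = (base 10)1010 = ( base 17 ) 387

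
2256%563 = 4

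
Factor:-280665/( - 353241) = 3^2*5^1*7^ ( - 1)*11^1* 89^ (- 1 ) = 495/623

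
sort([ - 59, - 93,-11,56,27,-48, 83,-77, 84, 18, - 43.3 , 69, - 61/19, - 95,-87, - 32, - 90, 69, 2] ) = [-95, -93, - 90, - 87,  -  77,-59, - 48, - 43.3, - 32 ,-11, - 61/19,  2, 18, 27,56,69, 69,83, 84]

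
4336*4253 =18441008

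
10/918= 5/459 = 0.01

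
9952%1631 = 166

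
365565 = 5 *73113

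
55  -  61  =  -6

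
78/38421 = 26/12807 = 0.00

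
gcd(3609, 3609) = 3609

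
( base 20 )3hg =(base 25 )2C6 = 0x614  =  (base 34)1bq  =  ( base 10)1556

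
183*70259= 12857397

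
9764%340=244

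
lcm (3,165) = 165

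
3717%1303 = 1111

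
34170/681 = 11390/227 = 50.18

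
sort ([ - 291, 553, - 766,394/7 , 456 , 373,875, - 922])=[ - 922,- 766, - 291, 394/7, 373,456, 553, 875 ] 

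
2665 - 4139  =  -1474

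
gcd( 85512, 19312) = 8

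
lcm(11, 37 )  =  407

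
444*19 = 8436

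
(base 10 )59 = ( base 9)65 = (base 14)43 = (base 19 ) 32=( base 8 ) 73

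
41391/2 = 41391/2=20695.50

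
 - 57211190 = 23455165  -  80666355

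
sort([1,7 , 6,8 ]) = [ 1, 6,7,8] 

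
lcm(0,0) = 0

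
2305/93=2305/93 = 24.78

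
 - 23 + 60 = 37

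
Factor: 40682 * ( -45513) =- 1851559866=-2^1*3^2 * 13^1 * 389^1*20341^1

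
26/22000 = 13/11000 = 0.00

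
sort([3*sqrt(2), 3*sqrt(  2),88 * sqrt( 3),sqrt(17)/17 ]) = [sqrt( 17)/17,3 * sqrt(2),3*sqrt(2),88*sqrt(3 ) ] 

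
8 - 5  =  3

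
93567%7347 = 5403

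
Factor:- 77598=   -  2^1*3^4*479^1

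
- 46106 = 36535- 82641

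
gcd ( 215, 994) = 1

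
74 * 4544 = 336256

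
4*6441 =25764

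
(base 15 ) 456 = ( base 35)s1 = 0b1111010101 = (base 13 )5A6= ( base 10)981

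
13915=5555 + 8360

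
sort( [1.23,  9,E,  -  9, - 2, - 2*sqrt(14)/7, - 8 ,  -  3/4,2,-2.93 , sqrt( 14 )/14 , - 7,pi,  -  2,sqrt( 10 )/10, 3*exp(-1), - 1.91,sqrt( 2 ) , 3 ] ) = [ - 9, - 8,-7, - 2.93, - 2, - 2, - 1.91, - 2 *sqrt( 14 ) /7, - 3/4,  sqrt ( 14 ) /14, sqrt ( 10 ) /10, 3*exp ( - 1), 1.23, sqrt( 2 ),  2,E , 3,pi,9 ] 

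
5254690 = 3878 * 1355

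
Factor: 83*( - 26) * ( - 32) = 69056 = 2^6 * 13^1*83^1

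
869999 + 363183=1233182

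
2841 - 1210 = 1631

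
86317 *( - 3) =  - 258951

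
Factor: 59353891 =19^1*73^1*42793^1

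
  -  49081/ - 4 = 49081/4= 12270.25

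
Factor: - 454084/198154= - 227042/99077  =  - 2^1*11^(-1 )*61^1*1861^1*9007^( - 1 ) 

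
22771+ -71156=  - 48385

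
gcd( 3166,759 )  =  1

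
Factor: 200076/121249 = 2^2*3^1 * 29^( - 1)*37^( -1)*113^( -1)*16673^1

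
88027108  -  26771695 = 61255413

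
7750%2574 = 28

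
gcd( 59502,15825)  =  633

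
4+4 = 8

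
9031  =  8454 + 577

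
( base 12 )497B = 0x206f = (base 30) 96N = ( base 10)8303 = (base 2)10000001101111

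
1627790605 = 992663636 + 635126969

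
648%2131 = 648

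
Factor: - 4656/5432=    - 2^1*3^1*7^( -1 ) = -  6/7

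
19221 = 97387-78166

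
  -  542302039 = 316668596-858970635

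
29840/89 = 29840/89 = 335.28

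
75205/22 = 3418 + 9/22 = 3418.41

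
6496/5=6496/5 = 1299.20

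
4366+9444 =13810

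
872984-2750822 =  - 1877838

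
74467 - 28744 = 45723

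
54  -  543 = - 489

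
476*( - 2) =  - 952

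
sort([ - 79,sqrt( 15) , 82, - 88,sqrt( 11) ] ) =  [-88, - 79, sqrt( 11 ),sqrt(15 ) , 82] 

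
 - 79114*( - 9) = 712026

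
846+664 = 1510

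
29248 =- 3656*( - 8)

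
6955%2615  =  1725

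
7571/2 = 3785+1/2 = 3785.50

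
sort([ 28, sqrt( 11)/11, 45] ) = [ sqrt( 11)/11 , 28, 45 ]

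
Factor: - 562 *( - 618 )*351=2^2*3^4*13^1*103^1* 281^1 = 121907916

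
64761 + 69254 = 134015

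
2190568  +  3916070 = 6106638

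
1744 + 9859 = 11603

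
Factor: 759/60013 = 3^1*11^1*23^1*60013^(-1 ) 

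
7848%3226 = 1396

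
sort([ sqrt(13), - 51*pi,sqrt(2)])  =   [ - 51*pi,  sqrt( 2), sqrt(13)]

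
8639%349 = 263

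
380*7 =2660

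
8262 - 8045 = 217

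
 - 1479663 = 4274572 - 5754235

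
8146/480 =4073/240 = 16.97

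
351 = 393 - 42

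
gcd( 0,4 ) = 4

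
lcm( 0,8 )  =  0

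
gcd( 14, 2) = 2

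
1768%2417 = 1768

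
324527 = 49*6623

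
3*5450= 16350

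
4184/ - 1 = - 4184 + 0/1 =- 4184.00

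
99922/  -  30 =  - 49961/15 = -  3330.73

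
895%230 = 205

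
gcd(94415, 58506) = 1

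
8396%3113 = 2170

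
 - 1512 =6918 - 8430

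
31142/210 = 15571/105  =  148.30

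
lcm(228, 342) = 684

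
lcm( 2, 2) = 2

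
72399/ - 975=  - 75 + 242/325 = - 74.26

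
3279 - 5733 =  - 2454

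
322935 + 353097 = 676032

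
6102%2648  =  806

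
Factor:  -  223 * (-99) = 22077 = 3^2*11^1 * 223^1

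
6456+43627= 50083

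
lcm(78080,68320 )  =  546560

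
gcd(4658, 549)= 1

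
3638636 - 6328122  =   - 2689486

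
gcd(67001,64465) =1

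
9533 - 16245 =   -  6712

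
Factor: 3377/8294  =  2^( - 1) * 13^(  -  1) * 29^( - 1 )*307^1= 307/754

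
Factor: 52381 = 7^2 * 1069^1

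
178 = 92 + 86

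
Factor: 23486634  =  2^1*3^2*23^1 * 56731^1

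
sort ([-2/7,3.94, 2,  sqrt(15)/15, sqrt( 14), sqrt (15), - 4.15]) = [ - 4.15, - 2/7, sqrt(15 )/15, 2, sqrt( 14), sqrt( 15),3.94] 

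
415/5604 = 415/5604=0.07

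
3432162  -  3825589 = -393427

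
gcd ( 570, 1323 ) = 3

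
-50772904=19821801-70594705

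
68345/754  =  90  +  485/754 = 90.64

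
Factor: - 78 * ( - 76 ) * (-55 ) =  - 2^3*3^1 * 5^1 *11^1 * 13^1*19^1 =- 326040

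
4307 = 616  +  3691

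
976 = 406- - 570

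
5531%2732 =67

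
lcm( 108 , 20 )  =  540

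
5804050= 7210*805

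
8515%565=40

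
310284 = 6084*51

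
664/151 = 664/151 = 4.40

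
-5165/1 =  - 5165 = - 5165.00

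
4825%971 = 941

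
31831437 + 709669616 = 741501053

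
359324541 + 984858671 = 1344183212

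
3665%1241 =1183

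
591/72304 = 591/72304=0.01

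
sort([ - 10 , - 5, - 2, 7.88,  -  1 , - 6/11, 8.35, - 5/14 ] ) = [ - 10  , - 5,-2 ,  -  1,  -  6/11, - 5/14, 7.88, 8.35 ] 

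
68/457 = 68/457 = 0.15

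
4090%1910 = 270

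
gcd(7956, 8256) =12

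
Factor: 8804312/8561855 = 2^3*5^ (  -  1) *11^1*100049^1*1712371^(-1 )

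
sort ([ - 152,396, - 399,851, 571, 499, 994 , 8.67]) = [-399 ,-152,8.67,396,  499, 571,851,994]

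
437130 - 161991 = 275139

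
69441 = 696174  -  626733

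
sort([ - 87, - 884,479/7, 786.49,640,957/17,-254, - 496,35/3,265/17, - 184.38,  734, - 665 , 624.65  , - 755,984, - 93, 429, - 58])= [-884, - 755,-665,-496,-254, - 184.38, - 93, - 87,-58 , 35/3,265/17,957/17,479/7,429, 624.65,  640,734,  786.49  ,  984]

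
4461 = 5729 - 1268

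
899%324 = 251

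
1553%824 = 729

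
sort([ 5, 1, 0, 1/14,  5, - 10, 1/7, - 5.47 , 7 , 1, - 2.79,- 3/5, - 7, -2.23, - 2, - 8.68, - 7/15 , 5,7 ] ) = [ - 10, - 8.68,-7 , - 5.47, - 2.79,- 2.23, - 2, - 3/5, - 7/15,0 , 1/14,1/7  ,  1,  1,  5, 5,5,7 , 7] 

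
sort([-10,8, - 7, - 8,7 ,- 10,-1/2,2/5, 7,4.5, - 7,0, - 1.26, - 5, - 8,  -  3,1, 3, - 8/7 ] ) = [ - 10,-10 ,- 8,-8,  -  7, - 7,-5, - 3, - 1.26, - 8/7,-1/2,0,2/5,  1, 3,4.5,7,7, 8]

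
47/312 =47/312 = 0.15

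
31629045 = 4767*6635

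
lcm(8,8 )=8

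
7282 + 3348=10630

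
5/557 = 5/557 =0.01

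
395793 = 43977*9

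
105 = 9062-8957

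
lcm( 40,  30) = 120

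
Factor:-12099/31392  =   - 37/96 =- 2^( - 5) * 3^ (-1 )*37^1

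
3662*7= 25634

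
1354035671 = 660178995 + 693856676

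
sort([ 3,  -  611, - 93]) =[-611, - 93 , 3]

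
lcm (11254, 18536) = 315112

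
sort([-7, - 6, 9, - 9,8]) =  [ - 9, - 7,  -  6, 8 , 9]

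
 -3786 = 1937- 5723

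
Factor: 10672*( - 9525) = - 2^4*3^1*5^2 * 23^1*29^1*127^1 = - 101650800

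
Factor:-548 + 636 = 88=2^3*11^1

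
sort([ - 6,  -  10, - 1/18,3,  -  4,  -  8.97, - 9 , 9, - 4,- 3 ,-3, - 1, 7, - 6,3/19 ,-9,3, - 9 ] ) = [ - 10, - 9,-9,  -  9,-8.97, - 6 ,-6, - 4,  -  4, - 3 , - 3,- 1,- 1/18,3/19,  3, 3,7,  9 ]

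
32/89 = 32/89 =0.36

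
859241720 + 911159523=1770401243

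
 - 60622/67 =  - 905 + 13/67 = - 904.81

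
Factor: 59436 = 2^2*3^2*13^1*127^1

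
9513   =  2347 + 7166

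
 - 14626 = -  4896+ - 9730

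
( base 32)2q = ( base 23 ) 3l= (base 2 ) 1011010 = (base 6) 230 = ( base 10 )90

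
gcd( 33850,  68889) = 1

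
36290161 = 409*88729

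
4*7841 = 31364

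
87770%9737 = 137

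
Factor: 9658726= 2^1*7^1*11^1* 19^1*3301^1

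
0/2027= 0 = 0.00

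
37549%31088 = 6461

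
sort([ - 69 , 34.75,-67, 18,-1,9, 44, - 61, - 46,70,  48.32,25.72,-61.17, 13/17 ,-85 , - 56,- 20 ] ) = [- 85,-69, - 67, - 61.17, - 61, -56,-46,  -  20,-1,13/17,9,18,25.72 , 34.75, 44,48.32,70] 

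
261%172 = 89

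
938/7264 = 469/3632  =  0.13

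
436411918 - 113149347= 323262571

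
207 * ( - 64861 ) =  - 13426227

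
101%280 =101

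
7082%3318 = 446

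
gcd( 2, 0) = 2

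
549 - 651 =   -  102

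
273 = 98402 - 98129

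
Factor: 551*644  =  354844 =2^2 * 7^1* 19^1* 23^1*29^1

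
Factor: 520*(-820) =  - 426400  =  -2^5*5^2*13^1 * 41^1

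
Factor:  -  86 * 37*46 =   -  146372 = - 2^2*  23^1*37^1*43^1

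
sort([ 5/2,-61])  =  [ - 61,5/2 ] 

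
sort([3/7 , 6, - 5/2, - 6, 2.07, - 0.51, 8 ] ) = [ - 6, - 5/2,- 0.51,3/7, 2.07,6,8]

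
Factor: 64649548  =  2^2*131^1*123377^1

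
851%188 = 99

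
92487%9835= 3972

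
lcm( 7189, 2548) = 201292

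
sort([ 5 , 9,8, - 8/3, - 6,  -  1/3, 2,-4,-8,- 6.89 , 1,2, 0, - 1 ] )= [ - 8, - 6.89, - 6, - 4, - 8/3, - 1, - 1/3 , 0, 1 , 2, 2,5, 8,9]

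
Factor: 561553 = 561553^1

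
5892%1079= 497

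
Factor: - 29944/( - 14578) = 2^2*19^1* 37^( - 1) =76/37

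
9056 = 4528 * 2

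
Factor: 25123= 7^1*37^1 * 97^1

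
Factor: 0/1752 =0 = 0^1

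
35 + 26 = 61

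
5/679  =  5/679 = 0.01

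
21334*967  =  20629978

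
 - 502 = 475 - 977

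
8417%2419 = 1160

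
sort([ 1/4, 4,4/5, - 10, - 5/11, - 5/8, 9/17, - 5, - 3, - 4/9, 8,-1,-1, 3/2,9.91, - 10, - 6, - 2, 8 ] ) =[- 10, - 10, - 6, - 5, - 3, - 2, - 1, - 1,-5/8, - 5/11 , -4/9,  1/4,9/17,4/5,3/2, 4,8,8 , 9.91 ]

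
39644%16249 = 7146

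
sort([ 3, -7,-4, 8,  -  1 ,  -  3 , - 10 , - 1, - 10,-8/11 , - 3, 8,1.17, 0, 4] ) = [-10, - 10, - 7,-4,-3, - 3, - 1, - 1,  -  8/11, 0,  1.17,3, 4, 8, 8] 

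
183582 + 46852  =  230434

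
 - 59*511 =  - 30149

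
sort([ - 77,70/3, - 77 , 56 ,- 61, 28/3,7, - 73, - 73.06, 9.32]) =[ - 77,  -  77, - 73.06, - 73 , - 61,7, 9.32 , 28/3,70/3 , 56]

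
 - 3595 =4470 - 8065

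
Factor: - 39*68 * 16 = -2^6 * 3^1*13^1*17^1= - 42432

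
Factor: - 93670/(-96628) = 2^ ( - 1 )*5^1 * 7^(-2 )*19^1 = 95/98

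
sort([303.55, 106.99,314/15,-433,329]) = [ - 433,314/15, 106.99,303.55,329]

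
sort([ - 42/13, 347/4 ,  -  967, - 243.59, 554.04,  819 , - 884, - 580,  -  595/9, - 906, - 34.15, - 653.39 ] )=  [ - 967, - 906 ,  -  884, - 653.39, - 580 , - 243.59, - 595/9,  -  34.15, - 42/13, 347/4,  554.04 , 819] 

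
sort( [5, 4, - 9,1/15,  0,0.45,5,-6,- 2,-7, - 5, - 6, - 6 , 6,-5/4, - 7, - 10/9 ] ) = [ -9 , - 7 , - 7, - 6,-6,- 6 ,- 5, - 2, - 5/4, - 10/9,0,1/15, 0.45,4,5, 5, 6 ] 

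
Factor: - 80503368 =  - 2^3*3^1*11^1*304937^1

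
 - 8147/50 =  - 163  +  3/50 = - 162.94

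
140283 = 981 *143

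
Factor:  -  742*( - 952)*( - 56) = - 39557504 = - 2^7 * 7^3 * 17^1*53^1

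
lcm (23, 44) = 1012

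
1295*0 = 0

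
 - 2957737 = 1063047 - 4020784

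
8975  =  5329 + 3646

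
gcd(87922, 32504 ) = 2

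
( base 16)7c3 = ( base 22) 427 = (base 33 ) 1R7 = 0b11111000011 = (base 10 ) 1987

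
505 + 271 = 776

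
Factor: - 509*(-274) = 2^1*137^1*509^1 = 139466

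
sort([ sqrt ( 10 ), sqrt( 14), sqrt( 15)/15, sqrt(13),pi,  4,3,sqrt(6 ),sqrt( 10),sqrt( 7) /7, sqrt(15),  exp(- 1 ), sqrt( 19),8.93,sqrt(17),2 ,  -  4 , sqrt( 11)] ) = [-4,  sqrt( 15)/15,exp (-1),sqrt(7) /7,2,sqrt(6 ), 3,pi,sqrt(10),sqrt(10),sqrt(11 ), sqrt( 13),sqrt(  14),  sqrt ( 15) , 4,sqrt ( 17),sqrt (19), 8.93] 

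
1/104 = 1/104 = 0.01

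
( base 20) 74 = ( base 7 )264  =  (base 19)7B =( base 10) 144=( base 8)220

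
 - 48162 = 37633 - 85795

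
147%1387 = 147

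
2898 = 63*46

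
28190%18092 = 10098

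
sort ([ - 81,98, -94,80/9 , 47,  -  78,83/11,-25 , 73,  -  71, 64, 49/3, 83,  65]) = [-94  , - 81 , - 78, - 71, - 25,83/11, 80/9, 49/3,  47, 64,65, 73,83, 98 ] 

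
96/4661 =96/4661=0.02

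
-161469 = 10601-172070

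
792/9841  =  792/9841 = 0.08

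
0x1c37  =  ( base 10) 7223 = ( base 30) 80n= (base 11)5477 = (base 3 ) 100220112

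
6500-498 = 6002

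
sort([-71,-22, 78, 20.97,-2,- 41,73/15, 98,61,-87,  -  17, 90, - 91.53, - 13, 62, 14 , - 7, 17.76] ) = [  -  91.53,-87,-71, - 41, - 22, - 17,-13, - 7, - 2,  73/15 , 14,  17.76, 20.97,61,62,78, 90, 98]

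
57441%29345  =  28096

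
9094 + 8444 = 17538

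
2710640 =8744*310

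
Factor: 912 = 2^4 * 3^1*19^1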